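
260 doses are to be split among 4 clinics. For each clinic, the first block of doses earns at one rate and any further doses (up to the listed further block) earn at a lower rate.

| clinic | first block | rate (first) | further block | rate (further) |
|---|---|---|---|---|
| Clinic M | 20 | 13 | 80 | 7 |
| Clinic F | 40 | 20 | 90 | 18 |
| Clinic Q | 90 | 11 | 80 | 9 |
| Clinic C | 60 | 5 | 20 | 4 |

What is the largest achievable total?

3850

Order all 8 blocks by rate: Clinic F/first 20 > Clinic F/second 18 > Clinic M/first 13 > Clinic Q/first 11 > Clinic Q/second 9 > Clinic M/second 7 > Clinic C/first 5 > Clinic C/second 4.
Fill Clinic F first block (40 at 20) ; 220 left.
Clinic F second at 18: fill all 90 ; 130 left.
Clinic M first at 13: fill all 20 ; 110 left.
Clinic Q/first (11): +90 ; 20 left.
20 remain; put them into Clinic Q second at 9.
Total = 20×40 + 18×90 + 13×20 + 11×90 + 9×20 = 3850.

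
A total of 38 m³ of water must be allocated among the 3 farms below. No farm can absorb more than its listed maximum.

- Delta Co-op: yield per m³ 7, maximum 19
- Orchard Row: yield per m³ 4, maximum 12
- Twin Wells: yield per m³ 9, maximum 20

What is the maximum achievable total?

Rank by yield per m³: Twin Wells 9 > Delta Co-op 7 > Orchard Row 4.
Twin Wells: +20 to 20 (cap) ; 18 left.
Delta Co-op: +18 (room for 19) → 18. Pool exhausted.
Total = 7×18 + 9×20 = 306.

306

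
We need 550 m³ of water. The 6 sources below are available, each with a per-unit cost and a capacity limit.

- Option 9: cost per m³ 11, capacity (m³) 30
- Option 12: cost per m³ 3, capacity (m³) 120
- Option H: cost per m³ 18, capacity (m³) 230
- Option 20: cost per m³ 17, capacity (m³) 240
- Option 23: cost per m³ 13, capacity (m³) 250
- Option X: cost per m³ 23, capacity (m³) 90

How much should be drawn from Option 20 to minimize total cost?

150

Fill from the cheapest source first.
Option 12 (3): use full 120 → 430 m³ to go.
Take 30 from Option 9 at 11 → need 400 more.
Take 250 from Option 23 at 13 → need 150 more.
Take 150 from Option 20 at 17 to finish.
Option H, Option X: unused.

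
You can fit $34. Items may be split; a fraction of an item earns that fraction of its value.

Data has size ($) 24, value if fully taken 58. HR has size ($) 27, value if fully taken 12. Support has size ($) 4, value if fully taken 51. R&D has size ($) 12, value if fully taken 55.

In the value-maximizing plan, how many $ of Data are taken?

18

Best value per unit of size first: Support 51/4≈12.8, R&D 55/12≈4.58, Data 58/24≈2.42, HR 12/27≈0.444.
Support: take in full, 4 $ for value 51 ; 30 left.
R&D: take in full, 12 $ for value 55 ; 18 left.
Only 18 $ remain; take 18/24 of Data for value 58×18/24 = 43.5.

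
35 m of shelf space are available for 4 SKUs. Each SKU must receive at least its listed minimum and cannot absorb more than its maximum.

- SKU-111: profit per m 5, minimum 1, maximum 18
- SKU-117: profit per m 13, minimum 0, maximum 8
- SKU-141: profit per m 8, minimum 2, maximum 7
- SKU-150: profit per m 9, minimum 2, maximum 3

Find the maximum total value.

Meeting every minimum uses 1+0+2+2 = 5 m, leaving 30.
Highest profit per m first: SKU-117 13 > SKU-150 9 > SKU-141 8 > SKU-111 5.
SKU-117: +8 to 8 (cap) ; 22 left.
SKU-150: +1 to 3 (cap) ; 21 left.
SKU-141 takes 5 more to reach its cap of 7 ; 16 left.
Only 16 left; SKU-111 takes them to reach 17.
Total = 5×17 + 13×8 + 8×7 + 9×3 = 272.

272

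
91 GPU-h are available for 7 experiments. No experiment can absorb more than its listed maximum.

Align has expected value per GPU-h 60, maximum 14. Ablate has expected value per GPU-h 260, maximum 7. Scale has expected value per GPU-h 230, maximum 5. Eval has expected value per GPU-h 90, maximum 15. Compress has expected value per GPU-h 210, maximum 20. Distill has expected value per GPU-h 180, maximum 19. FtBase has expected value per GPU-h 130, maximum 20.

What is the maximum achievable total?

14840

Rank by expected value per GPU-h: Ablate 260 > Scale 230 > Compress 210 > Distill 180 > FtBase 130 > Eval 90 > Align 60.
Ablate takes 7 to reach its cap of 7 — 84 left.
Scale: +5 to 5 (cap) — 79 left.
Compress takes 20 to reach its cap of 20 — 59 left.
Distill takes 19 to reach its cap of 19 — 40 left.
Give FtBase 20 to hit its cap of 20 — 20 left.
Eval: +15 to 15 (cap) — 5 left.
Align: +5 (room for 14) → 5. Pool exhausted.
Total = 60×5 + 260×7 + 230×5 + 90×15 + 210×20 + 180×19 + 130×20 = 14840.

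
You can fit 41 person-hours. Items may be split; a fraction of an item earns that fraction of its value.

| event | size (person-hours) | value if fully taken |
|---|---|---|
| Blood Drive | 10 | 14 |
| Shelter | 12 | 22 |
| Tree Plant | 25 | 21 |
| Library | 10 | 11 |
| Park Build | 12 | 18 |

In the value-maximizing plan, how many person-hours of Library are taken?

Best value per unit of size first: Shelter 22/12≈1.83, Park Build 18/12≈1.5, Blood Drive 14/10≈1.4, Library 11/10≈1.1, Tree Plant 21/25≈0.84.
Shelter: take in full, 12 person-hours for value 22 → 29 left.
Park Build: take in full, 12 person-hours for value 18 → 17 left.
Blood Drive: take in full, 10 person-hours for value 14 → 7 left.
7 person-hours left: a 7/10 share of Library gives 11×7/10 = 7.7.

7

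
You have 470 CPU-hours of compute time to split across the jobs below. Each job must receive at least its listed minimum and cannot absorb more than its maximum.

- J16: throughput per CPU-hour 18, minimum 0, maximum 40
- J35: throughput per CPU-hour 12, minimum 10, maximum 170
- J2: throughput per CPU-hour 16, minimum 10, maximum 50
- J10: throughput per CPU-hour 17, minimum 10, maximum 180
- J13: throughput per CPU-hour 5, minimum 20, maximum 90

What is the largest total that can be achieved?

6770

Meeting every minimum uses 0+10+10+10+20 = 50 CPU-hours, leaving 420.
Rank by throughput per CPU-hour: J16 18 > J10 17 > J2 16 > J35 12 > J13 5.
J16 takes 40 more to reach its cap of 40 → 380 left.
Give J10 170 more to hit its cap of 180 → 210 left.
Give J2 40 more to hit its cap of 50 → 170 left.
Give J35 160 more to hit its cap of 170 → 10 left.
J13: +10 (room for 70) → 30. Pool exhausted.
Total = 18×40 + 12×170 + 16×50 + 17×180 + 5×30 = 6770.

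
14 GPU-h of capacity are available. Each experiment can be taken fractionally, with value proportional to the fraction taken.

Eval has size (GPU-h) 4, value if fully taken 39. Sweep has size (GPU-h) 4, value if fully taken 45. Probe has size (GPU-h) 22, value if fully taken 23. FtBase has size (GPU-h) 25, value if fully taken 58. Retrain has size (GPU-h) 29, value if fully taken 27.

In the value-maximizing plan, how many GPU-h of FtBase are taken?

Rank by value-to-size ratio: Sweep 45/4≈11.2, Eval 39/4≈9.75, FtBase 58/25≈2.32, Probe 23/22≈1.05, Retrain 27/29≈0.931.
Take all of Sweep (4 GPU-h, value 45) ; 10 GPU-h left.
All 4 GPU-h of Eval fit (value 39) ; 6 remain.
Fill the last 6 GPU-h with part of FtBase: 6/25 of it earns 13.92.

6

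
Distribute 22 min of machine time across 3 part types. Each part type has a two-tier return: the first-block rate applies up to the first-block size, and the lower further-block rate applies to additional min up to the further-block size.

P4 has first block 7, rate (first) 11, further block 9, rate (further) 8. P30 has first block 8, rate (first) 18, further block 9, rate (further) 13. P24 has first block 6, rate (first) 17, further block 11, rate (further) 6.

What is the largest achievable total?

Order all 6 blocks by rate: P30/first 18 > P24/first 17 > P30/second 13 > P4/first 11 > P4/second 8 > P24/second 6.
P30/first (18): +8 ; 14 left.
P24 first at 17: fill all 6 ; 8 left.
P30/second: +8 of 9 at 13; pool empty.
Total = 18×8 + 17×6 + 13×8 = 350.

350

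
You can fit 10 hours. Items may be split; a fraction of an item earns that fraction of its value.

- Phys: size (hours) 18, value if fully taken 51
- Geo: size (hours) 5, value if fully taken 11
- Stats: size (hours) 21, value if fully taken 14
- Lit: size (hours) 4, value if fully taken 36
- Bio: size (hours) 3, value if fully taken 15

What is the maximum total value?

Sort by value density: Lit 36/4≈9, Bio 15/3≈5, Phys 51/18≈2.83, Geo 11/5≈2.2, Stats 14/21≈0.667.
Lit: take in full, 4 hours for value 36 → 6 left.
Take all of Bio (3 hours, value 15) → 3 hours left.
Only 3 hours remain; take 3/18 of Phys for value 51×3/18 = 8.5.
Total value = 59.5.

59.5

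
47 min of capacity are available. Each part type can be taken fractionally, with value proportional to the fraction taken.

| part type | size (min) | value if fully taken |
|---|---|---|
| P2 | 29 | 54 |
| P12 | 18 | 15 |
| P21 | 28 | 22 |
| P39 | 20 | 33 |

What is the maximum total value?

Best value per unit of size first: P2 54/29≈1.86, P39 33/20≈1.65, P12 15/18≈0.833, P21 22/28≈0.786.
P2: take in full, 29 min for value 54 → 18 left.
Only 18 min remain; take 18/20 of P39 for value 33×18/20 = 29.7.
Total value = 83.7.

83.7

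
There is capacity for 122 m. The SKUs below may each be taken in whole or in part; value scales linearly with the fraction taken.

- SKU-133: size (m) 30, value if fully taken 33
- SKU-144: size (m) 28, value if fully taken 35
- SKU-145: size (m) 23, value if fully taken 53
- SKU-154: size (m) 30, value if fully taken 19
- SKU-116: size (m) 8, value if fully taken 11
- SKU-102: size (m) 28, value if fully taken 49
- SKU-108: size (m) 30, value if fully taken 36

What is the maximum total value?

Sort by value density: SKU-145 53/23≈2.3, SKU-102 49/28≈1.75, SKU-116 11/8≈1.38, SKU-144 35/28≈1.25, SKU-108 36/30≈1.2, SKU-133 33/30≈1.1, SKU-154 19/30≈0.633.
SKU-145: take in full, 23 m for value 53 ; 99 left.
SKU-102: take in full, 28 m for value 49 ; 71 left.
All 8 m of SKU-116 fit (value 11) ; 63 remain.
Take all of SKU-144 (28 m, value 35) ; 35 m left.
Take all of SKU-108 (30 m, value 36) ; 5 m left.
Fill the last 5 m with part of SKU-133: 5/30 of it earns 5.5.
Total value = 189.5.

189.5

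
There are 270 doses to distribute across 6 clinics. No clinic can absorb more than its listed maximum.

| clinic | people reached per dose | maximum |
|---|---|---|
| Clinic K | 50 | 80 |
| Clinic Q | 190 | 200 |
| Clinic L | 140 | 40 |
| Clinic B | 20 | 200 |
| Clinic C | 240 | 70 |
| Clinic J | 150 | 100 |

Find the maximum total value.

54800

Rank by people reached per dose: Clinic C 240 > Clinic Q 190 > Clinic J 150 > Clinic L 140 > Clinic K 50 > Clinic B 20.
Give Clinic C 70 to hit its cap of 70 → 200 left.
Clinic Q takes 200 to reach its cap of 200 → 0 left.
Total = 190×200 + 240×70 = 54800.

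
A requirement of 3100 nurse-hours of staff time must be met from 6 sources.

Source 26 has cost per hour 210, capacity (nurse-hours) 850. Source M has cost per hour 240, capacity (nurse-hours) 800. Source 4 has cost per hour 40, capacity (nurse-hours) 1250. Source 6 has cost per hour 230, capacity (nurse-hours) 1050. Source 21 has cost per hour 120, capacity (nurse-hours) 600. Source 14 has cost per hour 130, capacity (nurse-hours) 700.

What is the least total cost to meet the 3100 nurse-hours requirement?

328500

Cheapest first:
Source 4 at 40: take all 1250 nurse-hours — 1850 still needed.
Source 21 (120): use full 600 — 1250 nurse-hours to go.
Source 14 (130): use full 700 — 550 nurse-hours to go.
Source 26 at 210: take 550 of its 850 — requirement met.
Source 6, Source M: unused.
Cost = 1250×40 + 600×120 + 700×130 + 550×210 = 328500.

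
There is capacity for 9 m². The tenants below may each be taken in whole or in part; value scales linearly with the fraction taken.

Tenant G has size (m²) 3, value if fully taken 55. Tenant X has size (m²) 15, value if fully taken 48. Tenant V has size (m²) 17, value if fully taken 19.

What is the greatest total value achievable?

Best value per unit of size first: Tenant G 55/3≈18.3, Tenant X 48/15≈3.2, Tenant V 19/17≈1.12.
Tenant G: take in full, 3 m² for value 55 → 6 left.
6 m² left: a 6/15 share of Tenant X gives 48×6/15 = 19.2.
Total value = 74.2.

74.2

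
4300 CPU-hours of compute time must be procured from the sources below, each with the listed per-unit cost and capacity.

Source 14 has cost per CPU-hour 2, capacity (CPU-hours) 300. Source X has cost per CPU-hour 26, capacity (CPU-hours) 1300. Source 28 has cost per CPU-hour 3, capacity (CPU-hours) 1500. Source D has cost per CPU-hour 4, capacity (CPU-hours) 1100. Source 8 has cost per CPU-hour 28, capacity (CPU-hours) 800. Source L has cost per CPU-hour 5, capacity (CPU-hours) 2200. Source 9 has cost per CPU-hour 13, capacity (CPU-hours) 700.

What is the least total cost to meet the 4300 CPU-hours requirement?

Cheapest first:
Take 300 from Source 14 at 2 — need 4000 more.
Source 28 (3): use full 1500 — 2500 CPU-hours to go.
Take 1100 from Source D at 4 — need 1400 more.
Source L at 5: take 1400 of its 2200 — requirement met.
Source 9, Source X, Source 8: unused.
Cost = 300×2 + 1500×3 + 1100×4 + 1400×5 = 16500.

16500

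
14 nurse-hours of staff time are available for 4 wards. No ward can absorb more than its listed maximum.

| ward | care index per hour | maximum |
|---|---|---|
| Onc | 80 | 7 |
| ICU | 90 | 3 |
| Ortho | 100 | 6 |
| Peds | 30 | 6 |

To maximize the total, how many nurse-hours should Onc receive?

5

Rank by care index per hour: Ortho 100 > ICU 90 > Onc 80 > Peds 30.
Give Ortho 6 to hit its cap of 6 → 8 left.
ICU takes 3 to reach its cap of 3 → 5 left.
Onc has room for 7 but only 5 remain, so it gets 5.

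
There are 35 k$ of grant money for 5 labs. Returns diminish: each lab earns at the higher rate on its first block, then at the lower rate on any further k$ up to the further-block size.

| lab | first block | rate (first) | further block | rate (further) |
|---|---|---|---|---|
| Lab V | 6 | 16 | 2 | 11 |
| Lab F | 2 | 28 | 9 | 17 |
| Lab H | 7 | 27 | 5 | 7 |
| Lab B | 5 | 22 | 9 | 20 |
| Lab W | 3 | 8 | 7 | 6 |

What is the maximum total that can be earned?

Rank every tier by rate: Lab F/T1 28 > Lab H/T1 27 > Lab B/T1 22 > Lab B/T2 20 > Lab F/T2 17 > Lab V/T1 16 > Lab V/T2 11 > Lab W/T1 8 > Lab H/T2 7 > Lab W/T2 6.
Fill Lab F T1 block (2 at 28) ; 33 left.
Lab H/T1 (27): +7 ; 26 left.
Lab B T1 at 22: fill all 5 ; 21 left.
Lab B/T2 (20): +9 ; 12 left.
Fill Lab F T2 block (9 at 17) ; 3 left.
3 remain; put them into Lab V T1 at 16.
Total = 28×2 + 27×7 + 22×5 + 20×9 + 17×9 + 16×3 = 736.

736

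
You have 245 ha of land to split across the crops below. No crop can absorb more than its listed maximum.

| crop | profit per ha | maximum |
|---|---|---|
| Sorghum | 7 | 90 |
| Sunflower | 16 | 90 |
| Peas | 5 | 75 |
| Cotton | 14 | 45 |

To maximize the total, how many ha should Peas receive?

20

Order the crops by profit per ha: Sunflower 16 > Cotton 14 > Sorghum 7 > Peas 5.
Sunflower takes 90 to reach its cap of 90 ; 155 left.
Give Cotton 45 to hit its cap of 45 ; 110 left.
Sorghum: +90 to 90 (cap) ; 20 left.
Peas: +20 (room for 75) → 20. Pool exhausted.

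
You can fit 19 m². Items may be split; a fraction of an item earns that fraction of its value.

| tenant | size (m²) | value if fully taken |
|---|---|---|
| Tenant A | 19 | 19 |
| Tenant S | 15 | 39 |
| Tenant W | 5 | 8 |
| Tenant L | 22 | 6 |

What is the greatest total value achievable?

Sort by value density: Tenant S 39/15≈2.6, Tenant W 8/5≈1.6, Tenant A 19/19≈1, Tenant L 6/22≈0.273.
Tenant S: take in full, 15 m² for value 39 — 4 left.
Only 4 m² remain; take 4/5 of Tenant W for value 8×4/5 = 6.4.
Total value = 45.4.

45.4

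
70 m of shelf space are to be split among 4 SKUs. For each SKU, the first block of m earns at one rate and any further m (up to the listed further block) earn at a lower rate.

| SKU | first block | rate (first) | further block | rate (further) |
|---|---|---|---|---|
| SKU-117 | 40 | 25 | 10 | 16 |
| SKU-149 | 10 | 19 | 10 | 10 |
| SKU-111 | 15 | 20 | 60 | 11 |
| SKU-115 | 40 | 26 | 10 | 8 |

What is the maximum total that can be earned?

Order all 8 blocks by rate: SKU-115/first 26 > SKU-117/first 25 > SKU-111/first 20 > SKU-149/first 19 > SKU-117/second 16 > SKU-111/second 11 > SKU-149/second 10 > SKU-115/second 8.
Fill SKU-115 first block (40 at 26) — 30 left.
SKU-117/first: +30 of 40 at 25; pool empty.
Total = 26×40 + 25×30 = 1790.

1790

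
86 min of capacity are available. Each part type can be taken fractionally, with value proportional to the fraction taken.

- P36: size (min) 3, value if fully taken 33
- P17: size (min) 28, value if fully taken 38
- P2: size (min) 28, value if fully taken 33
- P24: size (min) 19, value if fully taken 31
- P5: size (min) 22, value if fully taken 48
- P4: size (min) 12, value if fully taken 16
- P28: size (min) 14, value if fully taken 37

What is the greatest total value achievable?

Rank by value-to-size ratio: P36 33/3≈11, P28 37/14≈2.64, P5 48/22≈2.18, P24 31/19≈1.63, P17 38/28≈1.36, P4 16/12≈1.33, P2 33/28≈1.18.
All 3 min of P36 fit (value 33) ; 83 remain.
P28: take in full, 14 min for value 37 ; 69 left.
P5: take in full, 22 min for value 48 ; 47 left.
P24: take in full, 19 min for value 31 ; 28 left.
Take all of P17 (28 min, value 38) ; 0 min left.
Total value = 187.

187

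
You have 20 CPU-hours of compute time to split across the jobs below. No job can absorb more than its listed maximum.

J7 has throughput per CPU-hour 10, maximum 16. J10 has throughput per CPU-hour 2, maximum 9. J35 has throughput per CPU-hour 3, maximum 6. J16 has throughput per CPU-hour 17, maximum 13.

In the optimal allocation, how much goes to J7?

Order the jobs by throughput per CPU-hour: J16 17 > J7 10 > J35 3 > J10 2.
J16: +13 to 13 (cap) → 7 left.
J7: +7 (room for 16) → 7. Pool exhausted.

7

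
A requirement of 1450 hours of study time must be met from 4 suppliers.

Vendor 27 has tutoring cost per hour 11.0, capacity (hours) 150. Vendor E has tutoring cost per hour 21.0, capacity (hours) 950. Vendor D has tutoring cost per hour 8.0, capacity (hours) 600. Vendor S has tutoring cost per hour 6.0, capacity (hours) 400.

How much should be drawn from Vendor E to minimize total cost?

300

Fill from the cheapest supplier first.
Vendor S (6.0): use full 400 — 1050 hours to go.
Take 600 from Vendor D at 8.0 — need 450 more.
Vendor 27 (11.0): use full 150 — 300 hours to go.
Vendor E at 21.0: take 300 of its 950 — requirement met.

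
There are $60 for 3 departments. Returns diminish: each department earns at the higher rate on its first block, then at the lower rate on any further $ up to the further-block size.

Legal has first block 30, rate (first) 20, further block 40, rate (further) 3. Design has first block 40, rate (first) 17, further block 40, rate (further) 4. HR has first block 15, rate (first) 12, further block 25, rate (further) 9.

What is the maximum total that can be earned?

1110

Treat each block as its own option and order by rate: Legal/T1 20 > Design/T1 17 > HR/T1 12 > HR/T2 9 > Design/T2 4 > Legal/T2 3.
Legal T1 at 20: fill all 30 — 30 left.
Design T1 at 17: only 30 left, fill 30.
Total = 20×30 + 17×30 = 1110.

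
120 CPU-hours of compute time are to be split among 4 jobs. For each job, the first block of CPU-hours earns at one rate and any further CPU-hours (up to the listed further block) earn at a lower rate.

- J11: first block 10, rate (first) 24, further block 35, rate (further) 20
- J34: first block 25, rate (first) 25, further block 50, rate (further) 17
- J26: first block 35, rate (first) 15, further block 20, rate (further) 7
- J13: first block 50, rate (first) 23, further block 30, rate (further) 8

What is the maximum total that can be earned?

2715

Order all 8 blocks by rate: J34/T1 25 > J11/T1 24 > J13/T1 23 > J11/T2 20 > J34/T2 17 > J26/T1 15 > J13/T2 8 > J26/T2 7.
Fill J34 T1 block (25 at 25) — 95 left.
Fill J11 T1 block (10 at 24) — 85 left.
J13/T1 (23): +50 — 35 left.
J11 T2 at 20: fill all 35 — 0 left.
Total = 25×25 + 24×10 + 23×50 + 20×35 = 2715.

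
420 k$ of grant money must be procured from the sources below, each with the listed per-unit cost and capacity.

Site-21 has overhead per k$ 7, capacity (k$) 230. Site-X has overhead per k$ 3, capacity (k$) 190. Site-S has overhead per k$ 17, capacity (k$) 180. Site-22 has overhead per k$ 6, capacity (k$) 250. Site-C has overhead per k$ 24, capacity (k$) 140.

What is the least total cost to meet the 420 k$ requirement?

1950

Fill from the cheapest source first.
Site-X (3): use full 190 ; 230 k$ to go.
Take 230 from Site-22 at 6 to finish.
Site-21, Site-S, Site-C: unused.
Cost = 190×3 + 230×6 = 1950.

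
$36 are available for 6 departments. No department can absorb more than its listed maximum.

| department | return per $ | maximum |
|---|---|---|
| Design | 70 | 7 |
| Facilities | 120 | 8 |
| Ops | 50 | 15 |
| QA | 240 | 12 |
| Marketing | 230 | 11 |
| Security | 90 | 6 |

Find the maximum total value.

6820

Highest return per $ first: QA 240 > Marketing 230 > Facilities 120 > Security 90 > Design 70 > Ops 50.
QA takes 12 to reach its cap of 12 — 24 left.
Marketing takes 11 to reach its cap of 11 — 13 left.
Facilities: +8 to 8 (cap) — 5 left.
Only 5 left; Security takes them to reach 5.
Total = 120×8 + 240×12 + 230×11 + 90×5 = 6820.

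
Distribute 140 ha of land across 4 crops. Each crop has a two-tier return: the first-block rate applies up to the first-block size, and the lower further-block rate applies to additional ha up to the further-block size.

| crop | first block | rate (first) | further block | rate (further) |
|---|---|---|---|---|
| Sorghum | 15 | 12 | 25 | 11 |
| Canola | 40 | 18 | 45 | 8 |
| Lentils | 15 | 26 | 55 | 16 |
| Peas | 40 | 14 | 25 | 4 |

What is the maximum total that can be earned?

2410

Treat each block as its own option and order by rate: Lentils/T1 26 > Canola/T1 18 > Lentils/T2 16 > Peas/T1 14 > Sorghum/T1 12 > Sorghum/T2 11 > Canola/T2 8 > Peas/T2 4.
Lentils T1 at 26: fill all 15 — 125 left.
Canola T1 at 18: fill all 40 — 85 left.
Fill Lentils T2 block (55 at 16) — 30 left.
Peas T1 at 14: only 30 left, fill 30.
Total = 26×15 + 18×40 + 16×55 + 14×30 = 2410.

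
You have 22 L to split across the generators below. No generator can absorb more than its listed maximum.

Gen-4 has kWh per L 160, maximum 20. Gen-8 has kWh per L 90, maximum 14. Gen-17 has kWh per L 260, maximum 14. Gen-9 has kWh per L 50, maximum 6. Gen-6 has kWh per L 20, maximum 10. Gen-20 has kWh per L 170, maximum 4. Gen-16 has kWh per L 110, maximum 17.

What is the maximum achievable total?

Order the generators by kWh per L: Gen-17 260 > Gen-20 170 > Gen-4 160 > Gen-16 110 > Gen-8 90 > Gen-9 50 > Gen-6 20.
Give Gen-17 14 to hit its cap of 14 — 8 left.
Give Gen-20 4 to hit its cap of 4 — 4 left.
Gen-4 has room for 20 but only 4 remain, so it gets 4.
Total = 160×4 + 260×14 + 170×4 = 4960.

4960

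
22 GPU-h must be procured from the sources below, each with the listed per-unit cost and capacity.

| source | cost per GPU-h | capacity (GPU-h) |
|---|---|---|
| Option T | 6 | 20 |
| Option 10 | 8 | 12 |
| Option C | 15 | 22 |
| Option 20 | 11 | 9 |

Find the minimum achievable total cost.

136

Use sources in increasing cost order.
Take 20 from Option T at 6 → need 2 more.
Take 2 from Option 10 at 8 to finish.
Option 20, Option C: unused.
Cost = 20×6 + 2×8 = 136.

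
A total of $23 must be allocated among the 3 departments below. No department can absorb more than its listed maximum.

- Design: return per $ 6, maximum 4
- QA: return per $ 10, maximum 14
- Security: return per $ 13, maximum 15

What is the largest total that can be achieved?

275

Rank by return per $: Security 13 > QA 10 > Design 6.
Security takes 15 to reach its cap of 15 ; 8 left.
QA: +8 (room for 14) → 8. Pool exhausted.
Total = 10×8 + 13×15 = 275.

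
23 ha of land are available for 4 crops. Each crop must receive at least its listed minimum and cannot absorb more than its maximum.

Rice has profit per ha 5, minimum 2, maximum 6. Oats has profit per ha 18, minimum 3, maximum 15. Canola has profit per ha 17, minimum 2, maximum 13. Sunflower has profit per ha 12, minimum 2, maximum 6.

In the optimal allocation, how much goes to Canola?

4

Meeting every minimum uses 2+3+2+2 = 9 ha, leaving 14.
Order the crops by profit per ha: Oats 18 > Canola 17 > Sunflower 12 > Rice 5.
Give Oats 12 more to hit its cap of 15 — 2 left.
Canola: +2 (room for 11) → 4. Pool exhausted.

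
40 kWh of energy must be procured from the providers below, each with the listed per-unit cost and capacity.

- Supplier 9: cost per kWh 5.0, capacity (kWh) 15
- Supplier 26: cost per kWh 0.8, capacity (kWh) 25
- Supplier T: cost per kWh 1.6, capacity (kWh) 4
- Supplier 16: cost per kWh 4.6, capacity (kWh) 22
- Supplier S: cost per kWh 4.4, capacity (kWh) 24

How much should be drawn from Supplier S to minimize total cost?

Use providers in increasing cost order.
Take 25 from Supplier 26 at 0.8 → need 15 more.
Supplier T at 1.6: take all 4 kWh → 11 still needed.
Supplier S (4.4): take the remaining 11 → done.
Supplier 16, Supplier 9: unused.

11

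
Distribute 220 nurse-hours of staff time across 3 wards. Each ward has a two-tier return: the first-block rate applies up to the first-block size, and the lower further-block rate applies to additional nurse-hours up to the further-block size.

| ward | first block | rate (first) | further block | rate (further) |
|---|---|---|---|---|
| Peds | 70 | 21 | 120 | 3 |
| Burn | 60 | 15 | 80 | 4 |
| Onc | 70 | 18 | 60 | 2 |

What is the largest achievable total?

3710

Rank every tier by rate: Peds/first 21 > Onc/first 18 > Burn/first 15 > Burn/second 4 > Peds/second 3 > Onc/second 2.
Peds/first (21): +70 → 150 left.
Onc/first (18): +70 → 80 left.
Fill Burn first block (60 at 15) → 20 left.
Burn/second: +20 of 80 at 4; pool empty.
Total = 21×70 + 18×70 + 15×60 + 4×20 = 3710.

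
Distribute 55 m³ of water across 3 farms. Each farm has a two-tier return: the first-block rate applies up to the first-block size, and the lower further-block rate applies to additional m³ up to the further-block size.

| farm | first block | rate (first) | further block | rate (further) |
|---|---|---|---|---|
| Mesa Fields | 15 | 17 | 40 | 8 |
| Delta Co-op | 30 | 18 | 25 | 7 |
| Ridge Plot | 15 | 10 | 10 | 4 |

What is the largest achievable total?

Rank every tier by rate: Delta Co-op/tier1 18 > Mesa Fields/tier1 17 > Ridge Plot/tier1 10 > Mesa Fields/tier2 8 > Delta Co-op/tier2 7 > Ridge Plot/tier2 4.
Delta Co-op/tier1 (18): +30 — 25 left.
Fill Mesa Fields tier1 block (15 at 17) — 10 left.
Ridge Plot tier1 at 10: only 10 left, fill 10.
Total = 18×30 + 17×15 + 10×10 = 895.

895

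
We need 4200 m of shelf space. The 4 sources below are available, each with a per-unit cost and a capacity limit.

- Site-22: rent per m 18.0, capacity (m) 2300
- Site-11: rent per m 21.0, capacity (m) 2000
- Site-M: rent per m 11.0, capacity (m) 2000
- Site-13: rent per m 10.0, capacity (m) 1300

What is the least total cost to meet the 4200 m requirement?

51200

Fill from the cheapest source first.
Site-13 at 10.0: take all 1300 m → 2900 still needed.
Site-M at 11.0: take all 2000 m → 900 still needed.
Site-22 at 18.0: take 900 of its 2300 → requirement met.
Site-11: unused.
Cost = 1300×10.0 + 2000×11.0 + 900×18.0 = 51200.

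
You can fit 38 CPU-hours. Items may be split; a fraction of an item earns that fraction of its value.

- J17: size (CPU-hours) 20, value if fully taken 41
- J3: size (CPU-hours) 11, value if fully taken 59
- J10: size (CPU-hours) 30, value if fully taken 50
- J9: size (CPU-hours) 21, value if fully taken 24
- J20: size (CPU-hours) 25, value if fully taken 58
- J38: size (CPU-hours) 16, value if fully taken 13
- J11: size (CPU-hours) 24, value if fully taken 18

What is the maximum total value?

Sort by value density: J3 59/11≈5.36, J20 58/25≈2.32, J17 41/20≈2.05, J10 50/30≈1.67, J9 24/21≈1.14, J38 13/16≈0.812, J11 18/24≈0.75.
Take all of J3 (11 CPU-hours, value 59) → 27 CPU-hours left.
All 25 CPU-hours of J20 fit (value 58) → 2 remain.
Only 2 CPU-hours remain; take 2/20 of J17 for value 41×2/20 = 4.1.
Total value = 121.1.

121.1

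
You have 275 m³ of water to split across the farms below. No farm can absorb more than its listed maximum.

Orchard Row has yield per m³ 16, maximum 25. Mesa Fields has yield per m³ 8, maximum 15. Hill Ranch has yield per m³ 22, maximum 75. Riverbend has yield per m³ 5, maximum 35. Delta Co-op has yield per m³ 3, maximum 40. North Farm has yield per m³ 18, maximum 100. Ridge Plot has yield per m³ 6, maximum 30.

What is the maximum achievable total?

Highest yield per m³ first: Hill Ranch 22 > North Farm 18 > Orchard Row 16 > Mesa Fields 8 > Ridge Plot 6 > Riverbend 5 > Delta Co-op 3.
Hill Ranch: +75 to 75 (cap) → 200 left.
Give North Farm 100 to hit its cap of 100 → 100 left.
Orchard Row takes 25 to reach its cap of 25 → 75 left.
Give Mesa Fields 15 to hit its cap of 15 → 60 left.
Ridge Plot takes 30 to reach its cap of 30 → 30 left.
Riverbend: +30 (room for 35) → 30. Pool exhausted.
Total = 16×25 + 8×15 + 22×75 + 5×30 + 18×100 + 6×30 = 4300.

4300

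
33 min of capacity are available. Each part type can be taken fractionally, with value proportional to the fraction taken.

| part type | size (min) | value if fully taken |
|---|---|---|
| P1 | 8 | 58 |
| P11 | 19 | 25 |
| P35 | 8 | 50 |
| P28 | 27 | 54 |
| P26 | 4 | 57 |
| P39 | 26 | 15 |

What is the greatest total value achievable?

Best value per unit of size first: P26 57/4≈14.2, P1 58/8≈7.25, P35 50/8≈6.25, P28 54/27≈2, P11 25/19≈1.32, P39 15/26≈0.577.
Take all of P26 (4 min, value 57) → 29 min left.
All 8 min of P1 fit (value 58) → 21 remain.
Take all of P35 (8 min, value 50) → 13 min left.
13 min left: a 13/27 share of P28 gives 54×13/27 = 26.
Total value = 191.

191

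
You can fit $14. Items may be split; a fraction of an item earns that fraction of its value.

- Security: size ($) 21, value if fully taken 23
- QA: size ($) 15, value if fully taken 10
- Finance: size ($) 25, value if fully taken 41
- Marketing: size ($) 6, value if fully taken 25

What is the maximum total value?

Sort by value density: Marketing 25/6≈4.17, Finance 41/25≈1.64, Security 23/21≈1.1, QA 10/15≈0.667.
All 6 $ of Marketing fit (value 25) — 8 remain.
8 $ left: a 8/25 share of Finance gives 41×8/25 = 13.12.
Total value = 38.12.

38.12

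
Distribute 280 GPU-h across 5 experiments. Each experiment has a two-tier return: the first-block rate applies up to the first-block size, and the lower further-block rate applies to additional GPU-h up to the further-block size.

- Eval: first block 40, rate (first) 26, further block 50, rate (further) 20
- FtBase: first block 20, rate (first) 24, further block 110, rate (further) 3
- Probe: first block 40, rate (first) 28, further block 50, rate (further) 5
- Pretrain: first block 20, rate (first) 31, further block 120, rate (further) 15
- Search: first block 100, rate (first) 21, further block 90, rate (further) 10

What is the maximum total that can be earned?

6510

Treat each block as its own option and order by rate: Pretrain/first 31 > Probe/first 28 > Eval/first 26 > FtBase/first 24 > Search/first 21 > Eval/second 20 > Pretrain/second 15 > Search/second 10 > Probe/second 5 > FtBase/second 3.
Fill Pretrain first block (20 at 31) ; 260 left.
Fill Probe first block (40 at 28) ; 220 left.
Eval first at 26: fill all 40 ; 180 left.
FtBase/first (24): +20 ; 160 left.
Fill Search first block (100 at 21) ; 60 left.
Eval/second (20): +50 ; 10 left.
Pretrain/second: +10 of 120 at 15; pool empty.
Total = 31×20 + 28×40 + 26×40 + 24×20 + 21×100 + 20×50 + 15×10 = 6510.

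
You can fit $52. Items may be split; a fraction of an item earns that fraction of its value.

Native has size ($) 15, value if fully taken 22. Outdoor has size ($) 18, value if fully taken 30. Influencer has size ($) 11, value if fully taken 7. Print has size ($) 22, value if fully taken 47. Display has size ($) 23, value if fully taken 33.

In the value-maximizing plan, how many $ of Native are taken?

12

Rank by value-to-size ratio: Print 47/22≈2.14, Outdoor 30/18≈1.67, Native 22/15≈1.47, Display 33/23≈1.43, Influencer 7/11≈0.636.
Take all of Print (22 $, value 47) → 30 $ left.
All 18 $ of Outdoor fit (value 30) → 12 remain.
Only 12 $ remain; take 12/15 of Native for value 22×12/15 = 17.6.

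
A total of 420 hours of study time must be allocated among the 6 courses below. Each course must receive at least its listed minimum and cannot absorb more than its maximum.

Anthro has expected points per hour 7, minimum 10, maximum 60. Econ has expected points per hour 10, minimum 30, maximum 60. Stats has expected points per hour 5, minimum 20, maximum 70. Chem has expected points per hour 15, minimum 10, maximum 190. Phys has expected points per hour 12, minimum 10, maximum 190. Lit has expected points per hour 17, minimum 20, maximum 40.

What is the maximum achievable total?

5560

Meeting every minimum uses 10+30+20+10+10+20 = 100 hours, leaving 320.
Rank by expected points per hour: Lit 17 > Chem 15 > Phys 12 > Econ 10 > Anthro 7 > Stats 5.
Give Lit 20 more to hit its cap of 40 — 300 left.
Chem takes 180 more to reach its cap of 190 — 120 left.
Phys has room for 180 more but only 120 remain, so it gets 130.
Total = 7×10 + 10×30 + 5×20 + 15×190 + 12×130 + 17×40 = 5560.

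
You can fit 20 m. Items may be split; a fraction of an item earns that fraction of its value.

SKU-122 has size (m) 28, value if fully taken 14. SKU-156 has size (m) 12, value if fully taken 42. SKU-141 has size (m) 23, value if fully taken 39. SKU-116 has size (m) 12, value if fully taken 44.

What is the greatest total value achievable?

72

Sort by value density: SKU-116 44/12≈3.67, SKU-156 42/12≈3.5, SKU-141 39/23≈1.7, SKU-122 14/28≈0.5.
Take all of SKU-116 (12 m, value 44) → 8 m left.
Only 8 m remain; take 8/12 of SKU-156 for value 42×8/12 = 28.
Total value = 72.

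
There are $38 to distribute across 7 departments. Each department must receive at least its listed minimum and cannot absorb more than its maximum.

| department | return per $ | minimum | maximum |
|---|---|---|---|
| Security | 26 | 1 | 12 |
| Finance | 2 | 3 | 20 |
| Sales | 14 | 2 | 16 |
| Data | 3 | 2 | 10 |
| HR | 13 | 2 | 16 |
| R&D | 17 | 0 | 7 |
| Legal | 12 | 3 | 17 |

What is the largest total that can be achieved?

Meeting every minimum uses 1+3+2+2+2+0+3 = 13 $, leaving 25.
Highest return per $ first: Security 26 > R&D 17 > Sales 14 > HR 13 > Legal 12 > Data 3 > Finance 2.
Give Security 11 more to hit its cap of 12 — 14 left.
R&D takes 7 more to reach its cap of 7 — 7 left.
Only 7 left; Sales takes them to reach 9.
Total = 26×12 + 2×3 + 14×9 + 3×2 + 13×2 + 17×7 + 12×3 = 631.

631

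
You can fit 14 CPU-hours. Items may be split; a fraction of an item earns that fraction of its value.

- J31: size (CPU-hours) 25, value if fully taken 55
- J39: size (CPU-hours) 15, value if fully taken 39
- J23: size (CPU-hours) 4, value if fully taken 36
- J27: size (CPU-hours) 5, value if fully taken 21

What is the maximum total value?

Sort by value density: J23 36/4≈9, J27 21/5≈4.2, J39 39/15≈2.6, J31 55/25≈2.2.
All 4 CPU-hours of J23 fit (value 36) — 10 remain.
Take all of J27 (5 CPU-hours, value 21) — 5 CPU-hours left.
Fill the last 5 CPU-hours with part of J39: 5/15 of it earns 13.
Total value = 70.

70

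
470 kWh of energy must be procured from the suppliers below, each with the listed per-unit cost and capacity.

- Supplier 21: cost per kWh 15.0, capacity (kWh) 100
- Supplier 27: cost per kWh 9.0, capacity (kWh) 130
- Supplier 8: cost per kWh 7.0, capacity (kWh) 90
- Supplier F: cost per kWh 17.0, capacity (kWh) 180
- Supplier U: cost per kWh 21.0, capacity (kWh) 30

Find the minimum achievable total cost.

5850

Fill from the cheapest supplier first.
Supplier 8 at 7.0: take all 90 kWh → 380 still needed.
Take 130 from Supplier 27 at 9.0 → need 250 more.
Supplier 21 (15.0): use full 100 → 150 kWh to go.
Take 150 from Supplier F at 17.0 to finish.
Supplier U: unused.
Cost = 90×7.0 + 130×9.0 + 100×15.0 + 150×17.0 = 5850.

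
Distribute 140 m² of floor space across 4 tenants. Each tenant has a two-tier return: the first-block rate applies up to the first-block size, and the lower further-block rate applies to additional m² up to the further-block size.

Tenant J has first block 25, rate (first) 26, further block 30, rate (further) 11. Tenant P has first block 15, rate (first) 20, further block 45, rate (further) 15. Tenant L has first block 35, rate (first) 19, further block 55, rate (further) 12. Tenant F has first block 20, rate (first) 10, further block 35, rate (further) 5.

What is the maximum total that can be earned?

2530

Rank every tier by rate: Tenant J/first 26 > Tenant P/first 20 > Tenant L/first 19 > Tenant P/second 15 > Tenant L/second 12 > Tenant J/second 11 > Tenant F/first 10 > Tenant F/second 5.
Fill Tenant J first block (25 at 26) → 115 left.
Fill Tenant P first block (15 at 20) → 100 left.
Fill Tenant L first block (35 at 19) → 65 left.
Fill Tenant P second block (45 at 15) → 20 left.
Tenant L/second: +20 of 55 at 12; pool empty.
Total = 26×25 + 20×15 + 19×35 + 15×45 + 12×20 = 2530.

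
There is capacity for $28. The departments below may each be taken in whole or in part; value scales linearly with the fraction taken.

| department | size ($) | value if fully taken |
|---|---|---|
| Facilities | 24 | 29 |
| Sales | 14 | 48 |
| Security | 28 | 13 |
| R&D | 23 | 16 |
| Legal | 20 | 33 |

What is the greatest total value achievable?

71.1

Rank by value-to-size ratio: Sales 48/14≈3.43, Legal 33/20≈1.65, Facilities 29/24≈1.21, R&D 16/23≈0.696, Security 13/28≈0.464.
Take all of Sales (14 $, value 48) ; 14 $ left.
Fill the last 14 $ with part of Legal: 14/20 of it earns 23.1.
Total value = 71.1.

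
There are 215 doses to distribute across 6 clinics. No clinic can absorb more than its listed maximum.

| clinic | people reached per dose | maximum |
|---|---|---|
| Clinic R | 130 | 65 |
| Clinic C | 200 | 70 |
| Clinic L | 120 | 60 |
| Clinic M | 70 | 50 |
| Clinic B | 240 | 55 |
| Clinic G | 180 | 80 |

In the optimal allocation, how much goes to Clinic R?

Rank by people reached per dose: Clinic B 240 > Clinic C 200 > Clinic G 180 > Clinic R 130 > Clinic L 120 > Clinic M 70.
Clinic B: +55 to 55 (cap) ; 160 left.
Clinic C takes 70 to reach its cap of 70 ; 90 left.
Clinic G takes 80 to reach its cap of 80 ; 10 left.
Clinic R: +10 (room for 65) → 10. Pool exhausted.

10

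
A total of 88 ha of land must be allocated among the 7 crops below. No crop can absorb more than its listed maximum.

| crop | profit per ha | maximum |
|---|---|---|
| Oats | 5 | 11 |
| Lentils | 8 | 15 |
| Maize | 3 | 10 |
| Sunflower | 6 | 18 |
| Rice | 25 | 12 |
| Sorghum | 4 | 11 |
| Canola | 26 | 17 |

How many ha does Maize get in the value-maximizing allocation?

4

Rank by profit per ha: Canola 26 > Rice 25 > Lentils 8 > Sunflower 6 > Oats 5 > Sorghum 4 > Maize 3.
Canola takes 17 to reach its cap of 17 ; 71 left.
Give Rice 12 to hit its cap of 12 ; 59 left.
Give Lentils 15 to hit its cap of 15 ; 44 left.
Give Sunflower 18 to hit its cap of 18 ; 26 left.
Oats: +11 to 11 (cap) ; 15 left.
Give Sorghum 11 to hit its cap of 11 ; 4 left.
Only 4 left; Maize takes them to reach 4.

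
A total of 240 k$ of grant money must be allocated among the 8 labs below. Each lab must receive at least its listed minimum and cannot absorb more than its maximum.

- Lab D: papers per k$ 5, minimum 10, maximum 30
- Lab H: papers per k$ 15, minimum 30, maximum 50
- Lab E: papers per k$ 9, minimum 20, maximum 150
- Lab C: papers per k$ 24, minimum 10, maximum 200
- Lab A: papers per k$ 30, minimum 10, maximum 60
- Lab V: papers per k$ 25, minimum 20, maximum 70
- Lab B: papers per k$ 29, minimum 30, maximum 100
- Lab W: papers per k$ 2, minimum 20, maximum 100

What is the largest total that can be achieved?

Meeting every minimum uses 10+30+20+10+10+20+30+20 = 150 k$, leaving 90.
Highest papers per k$ first: Lab A 30 > Lab B 29 > Lab V 25 > Lab C 24 > Lab H 15 > Lab E 9 > Lab D 5 > Lab W 2.
Lab A: +50 to 60 (cap) ; 40 left.
Only 40 left; Lab B takes them to reach 70.
Total = 5×10 + 15×30 + 9×20 + 24×10 + 30×60 + 25×20 + 29×70 + 2×20 = 5290.

5290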